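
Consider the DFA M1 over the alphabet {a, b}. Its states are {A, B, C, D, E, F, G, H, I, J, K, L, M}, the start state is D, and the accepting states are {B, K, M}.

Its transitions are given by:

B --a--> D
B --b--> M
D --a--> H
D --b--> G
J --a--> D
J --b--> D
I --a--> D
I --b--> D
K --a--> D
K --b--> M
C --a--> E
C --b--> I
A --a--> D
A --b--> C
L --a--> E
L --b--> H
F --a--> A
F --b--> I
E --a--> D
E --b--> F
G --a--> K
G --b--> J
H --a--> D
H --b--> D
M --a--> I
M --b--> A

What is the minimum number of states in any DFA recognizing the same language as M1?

States {B,L} cannot be reached from the start state, so discard them.
Start with accepting vs non-accepting: {K,M} | {A,C,D,E,F,G,H,I,J}.
Split {K,M} by δ(·,b) → {K} and {M}.
Split {A,C,D,E,F,G,H,I,J} by δ(·,a) → {A,C,D,E,F,H,I,J} and {G}.
On input b, block {A,C,D,E,F,H,I,J} splits into {A,C,E,F,H,I,J} and {D}.
On input a, block {A,C,E,F,H,I,J} splits into {A,E,H,I,J} and {C,F}.
Split {A,E,H,I,J} by δ(·,b) → {H,I,J} and {A,E}.
Stable partition: {K} | {H,I,J} | {M} | {G} | {D} | {C,F} | {A,E} — 7 equivalence classes.

7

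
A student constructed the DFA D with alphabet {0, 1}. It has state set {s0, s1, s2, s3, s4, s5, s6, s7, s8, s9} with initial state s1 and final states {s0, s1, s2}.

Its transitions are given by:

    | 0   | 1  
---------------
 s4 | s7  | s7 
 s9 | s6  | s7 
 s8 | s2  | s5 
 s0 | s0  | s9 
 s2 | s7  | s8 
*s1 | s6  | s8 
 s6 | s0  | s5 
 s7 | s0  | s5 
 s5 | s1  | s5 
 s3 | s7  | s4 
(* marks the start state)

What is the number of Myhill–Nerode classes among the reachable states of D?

Reachable states from the start: {s0,s1,s2,s5,s6,s7,s8,s9}. Unreachable: {s3,s4} — drop them.
Initial partition by acceptance: {s0,s1,s2} | {s5,s6,s7,s8,s9}.
Refine {s0,s1,s2} on symbol 0: members go to different blocks, giving {s1,s2} and {s0}.
Refine {s5,s6,s7,s8,s9} on symbol 0: members go to different blocks, giving {s5,s8} and {s6,s7} and {s9}.
No further refinement is possible. Final partition (5 blocks): {s1,s2} | {s5,s8} | {s0} | {s6,s7} | {s9}.

5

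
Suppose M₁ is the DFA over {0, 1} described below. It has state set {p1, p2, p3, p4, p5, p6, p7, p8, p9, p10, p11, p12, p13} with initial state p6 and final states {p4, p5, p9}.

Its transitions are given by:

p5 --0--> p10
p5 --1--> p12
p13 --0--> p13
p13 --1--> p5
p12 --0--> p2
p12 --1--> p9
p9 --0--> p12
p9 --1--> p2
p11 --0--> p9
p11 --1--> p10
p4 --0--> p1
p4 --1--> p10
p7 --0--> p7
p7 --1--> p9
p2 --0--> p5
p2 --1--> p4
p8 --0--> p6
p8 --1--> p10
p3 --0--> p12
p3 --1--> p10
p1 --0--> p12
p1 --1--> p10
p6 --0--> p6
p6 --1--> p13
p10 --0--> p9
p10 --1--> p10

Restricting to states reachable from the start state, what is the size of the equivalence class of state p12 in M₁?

1

First remove the unreachable states {p3,p7,p8,p11}; 9 states remain.
Start with accepting vs non-accepting: {p4,p5,p9} | {p1,p2,p6,p10,p12,p13}.
Refine {p1,p2,p6,p10,p12,p13} on symbol 0: members go to different blocks, giving {p1,p6,p12,p13} and {p2,p10}.
On input 0, block {p4,p5,p9} splits into {p4,p9} and {p5}.
On input 0, block {p1,p6,p12,p13} splits into {p1,p6,p13} and {p12}.
On input 0, block {p4,p9} splits into {p4} and {p9}.
Refine {p1,p6,p13} on symbol 0: members go to different blocks, giving {p6,p13} and {p1}.
Split {p6,p13} by δ(·,1) → {p6} and {p13}.
Refine {p2,p10} on symbol 0: members go to different blocks, giving {p2} and {p10}.
The partition is now stable with 9 blocks: {p4} | {p6} | {p2} | {p5} | {p12} | {p9} | {p1} | {p13} | {p10}.
State p12 belongs to the block {p12}, which has 1 states.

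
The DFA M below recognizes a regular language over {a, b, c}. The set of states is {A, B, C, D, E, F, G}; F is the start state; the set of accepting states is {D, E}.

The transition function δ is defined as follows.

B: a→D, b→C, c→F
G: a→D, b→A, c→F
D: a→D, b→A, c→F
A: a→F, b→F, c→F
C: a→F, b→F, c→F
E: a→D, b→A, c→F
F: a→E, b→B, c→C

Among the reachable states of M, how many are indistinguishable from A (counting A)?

2

States {G} cannot be reached from the start state, so discard them.
P0 = {D,E} | {A,B,C,F}.
Refine {A,B,C,F} on symbol a: members go to different blocks, giving {A,C} and {B,F}.
Split {B,F} by δ(·,b) → {B} and {F}.
No further refinement is possible. Final partition (4 blocks): {D,E} | {A,C} | {B} | {F}.
State A belongs to the block {A,C}, which has 2 states.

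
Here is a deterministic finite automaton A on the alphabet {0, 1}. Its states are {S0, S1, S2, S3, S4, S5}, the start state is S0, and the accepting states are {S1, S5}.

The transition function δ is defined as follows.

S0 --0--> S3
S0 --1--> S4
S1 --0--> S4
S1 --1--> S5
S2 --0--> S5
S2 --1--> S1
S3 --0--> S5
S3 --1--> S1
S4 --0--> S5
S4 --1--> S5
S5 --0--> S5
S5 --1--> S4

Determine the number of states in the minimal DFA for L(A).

Reachable states from the start: {S0,S1,S3,S4,S5}. Unreachable: {S2} — drop them.
Start with accepting vs non-accepting: {S1,S5} | {S0,S3,S4}.
On input 0, block {S1,S5} splits into {S1} and {S5}.
Refine {S0,S3,S4} on symbol 0: members go to different blocks, giving {S3,S4} and {S0}.
Refine {S3,S4} on symbol 1: members go to different blocks, giving {S3} and {S4}.
The partition is now stable with 5 blocks: {S1} | {S3} | {S5} | {S0} | {S4}.

5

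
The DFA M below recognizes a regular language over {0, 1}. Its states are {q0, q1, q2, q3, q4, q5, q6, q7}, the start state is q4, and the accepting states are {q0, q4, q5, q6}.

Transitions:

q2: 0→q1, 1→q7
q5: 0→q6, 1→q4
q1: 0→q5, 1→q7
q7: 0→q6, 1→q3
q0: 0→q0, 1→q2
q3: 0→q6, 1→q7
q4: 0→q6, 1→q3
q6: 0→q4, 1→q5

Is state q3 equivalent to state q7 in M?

Yes

First remove the unreachable states {q0,q1,q2}; 5 states remain.
Initial partition by acceptance: {q4,q5,q6} | {q3,q7}.
Split {q4,q5,q6} by δ(·,1) → {q5,q6} and {q4}.
Refine {q5,q6} on symbol 0: members go to different blocks, giving {q5} and {q6}.
Stable partition: {q5} | {q3,q7} | {q4} | {q6} — 4 equivalence classes.
q3 and q7 lie in the same block of the stable partition, so they are equivalent — no string distinguishes them.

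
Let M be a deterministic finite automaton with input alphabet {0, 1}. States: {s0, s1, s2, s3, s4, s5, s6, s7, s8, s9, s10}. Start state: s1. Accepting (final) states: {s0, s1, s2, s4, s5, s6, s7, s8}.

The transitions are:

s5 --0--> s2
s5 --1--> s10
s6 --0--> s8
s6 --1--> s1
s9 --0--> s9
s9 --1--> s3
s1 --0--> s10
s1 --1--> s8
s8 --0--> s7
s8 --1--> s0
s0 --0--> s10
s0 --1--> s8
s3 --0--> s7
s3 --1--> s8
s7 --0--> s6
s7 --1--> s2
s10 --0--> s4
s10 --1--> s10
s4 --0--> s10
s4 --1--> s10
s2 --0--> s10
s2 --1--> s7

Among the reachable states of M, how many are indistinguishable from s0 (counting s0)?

3

States {s3,s5,s9} cannot be reached from the start state, so discard them.
Start with accepting vs non-accepting: {s0,s1,s2,s4,s6,s7,s8} | {s10}.
Split {s0,s1,s2,s4,s6,s7,s8} by δ(·,0) → {s0,s1,s2,s4} and {s6,s7,s8}.
Split {s0,s1,s2,s4} by δ(·,1) → {s0,s1,s2} and {s4}.
Stable partition: {s0,s1,s2} | {s10} | {s6,s7,s8} | {s4} — 4 equivalence classes.
State s0 belongs to the block {s0,s1,s2}, which has 3 states.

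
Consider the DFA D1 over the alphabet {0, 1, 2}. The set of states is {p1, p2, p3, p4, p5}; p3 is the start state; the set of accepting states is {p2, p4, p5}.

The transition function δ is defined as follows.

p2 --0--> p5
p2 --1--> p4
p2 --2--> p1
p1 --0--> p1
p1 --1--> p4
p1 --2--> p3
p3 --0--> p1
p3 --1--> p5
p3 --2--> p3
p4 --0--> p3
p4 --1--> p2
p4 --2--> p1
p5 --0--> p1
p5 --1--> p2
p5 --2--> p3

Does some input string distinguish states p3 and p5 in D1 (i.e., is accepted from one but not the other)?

Yes

Start with accepting vs non-accepting: {p2,p4,p5} | {p1,p3}.
Refine {p2,p4,p5} on symbol 0: members go to different blocks, giving {p4,p5} and {p2}.
No further refinement is possible. Final partition (3 blocks): {p4,p5} | {p1,p3} | {p2}.
p3 and p5 end up in different blocks, so they are distinguishable. For instance, the string 'ε' is accepted from only p5.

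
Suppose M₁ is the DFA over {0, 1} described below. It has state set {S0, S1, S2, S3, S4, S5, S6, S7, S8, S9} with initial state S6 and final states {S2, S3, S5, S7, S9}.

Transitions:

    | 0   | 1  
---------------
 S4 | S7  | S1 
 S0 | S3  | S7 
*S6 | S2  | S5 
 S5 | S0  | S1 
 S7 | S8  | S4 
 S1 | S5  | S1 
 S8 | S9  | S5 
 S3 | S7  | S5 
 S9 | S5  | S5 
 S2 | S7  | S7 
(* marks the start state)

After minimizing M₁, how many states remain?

4

All states are reachable from the start state.
Initial partition by acceptance: {S2,S3,S5,S7,S9} | {S0,S1,S4,S6,S8}.
Split {S2,S3,S5,S7,S9} by δ(·,0) → {S2,S3,S9} and {S5,S7}.
Split {S0,S1,S4,S6,S8} by δ(·,0) → {S0,S6,S8} and {S1,S4}.
The partition is now stable with 4 blocks: {S2,S3,S9} | {S0,S6,S8} | {S5,S7} | {S1,S4}.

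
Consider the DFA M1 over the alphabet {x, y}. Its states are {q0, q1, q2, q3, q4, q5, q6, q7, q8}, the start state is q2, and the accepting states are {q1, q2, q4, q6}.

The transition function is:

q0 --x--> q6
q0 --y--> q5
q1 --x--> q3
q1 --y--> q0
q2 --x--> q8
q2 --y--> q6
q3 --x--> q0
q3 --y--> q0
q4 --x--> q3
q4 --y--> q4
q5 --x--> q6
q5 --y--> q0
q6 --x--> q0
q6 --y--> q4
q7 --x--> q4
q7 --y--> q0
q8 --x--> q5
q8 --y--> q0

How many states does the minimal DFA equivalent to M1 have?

5

States {q1,q7} cannot be reached from the start state, so discard them.
Initial partition by acceptance: {q2,q4,q6} | {q0,q3,q5,q8}.
On input x, block {q0,q3,q5,q8} splits into {q0,q5} and {q3,q8}.
Refine {q2,q4,q6} on symbol x: members go to different blocks, giving {q2,q4} and {q6}.
On input y, block {q2,q4} splits into {q2} and {q4}.
Stable partition: {q2} | {q0,q5} | {q3,q8} | {q6} | {q4} — 5 equivalence classes.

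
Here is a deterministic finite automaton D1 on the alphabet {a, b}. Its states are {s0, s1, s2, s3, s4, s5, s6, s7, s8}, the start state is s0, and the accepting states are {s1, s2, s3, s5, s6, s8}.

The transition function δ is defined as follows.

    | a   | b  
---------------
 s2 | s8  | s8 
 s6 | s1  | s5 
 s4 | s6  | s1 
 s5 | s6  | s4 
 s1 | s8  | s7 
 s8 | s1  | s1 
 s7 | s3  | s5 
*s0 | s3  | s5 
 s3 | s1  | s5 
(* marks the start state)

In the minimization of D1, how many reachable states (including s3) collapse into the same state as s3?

Reachable states from the start: {s0,s1,s3,s4,s5,s6,s7,s8}. Unreachable: {s2} — drop them.
Start with accepting vs non-accepting: {s1,s3,s5,s6,s8} | {s0,s4,s7}.
Refine {s1,s3,s5,s6,s8} on symbol b: members go to different blocks, giving {s3,s6,s8} and {s1,s5}.
No further refinement is possible. Final partition (3 blocks): {s3,s6,s8} | {s0,s4,s7} | {s1,s5}.
State s3 belongs to the block {s3,s6,s8}, which has 3 states.

3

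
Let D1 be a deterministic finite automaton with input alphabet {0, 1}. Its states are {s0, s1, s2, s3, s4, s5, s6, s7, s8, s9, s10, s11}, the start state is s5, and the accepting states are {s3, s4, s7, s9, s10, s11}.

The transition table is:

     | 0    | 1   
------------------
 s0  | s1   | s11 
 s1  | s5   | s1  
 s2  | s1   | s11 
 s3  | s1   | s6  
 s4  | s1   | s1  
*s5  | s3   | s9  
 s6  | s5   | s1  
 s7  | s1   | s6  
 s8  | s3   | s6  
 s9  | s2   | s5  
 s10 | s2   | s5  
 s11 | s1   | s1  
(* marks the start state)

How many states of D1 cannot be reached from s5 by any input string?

BFS from s5 reaches {s1, s2, s3, s5, s6, s9, s11}; the 5 state(s) s0, s4, s7, s8, s10 are never visited.

5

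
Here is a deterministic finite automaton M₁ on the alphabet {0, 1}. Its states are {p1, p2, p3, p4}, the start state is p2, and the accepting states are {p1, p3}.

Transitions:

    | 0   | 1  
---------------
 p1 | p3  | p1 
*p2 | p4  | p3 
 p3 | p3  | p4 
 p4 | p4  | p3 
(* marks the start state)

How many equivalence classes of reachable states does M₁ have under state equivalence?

States {p1} cannot be reached from the start state, so discard them.
Start with accepting vs non-accepting: {p3} | {p2,p4}.
The partition is now stable with 2 blocks: {p3} | {p2,p4}.

2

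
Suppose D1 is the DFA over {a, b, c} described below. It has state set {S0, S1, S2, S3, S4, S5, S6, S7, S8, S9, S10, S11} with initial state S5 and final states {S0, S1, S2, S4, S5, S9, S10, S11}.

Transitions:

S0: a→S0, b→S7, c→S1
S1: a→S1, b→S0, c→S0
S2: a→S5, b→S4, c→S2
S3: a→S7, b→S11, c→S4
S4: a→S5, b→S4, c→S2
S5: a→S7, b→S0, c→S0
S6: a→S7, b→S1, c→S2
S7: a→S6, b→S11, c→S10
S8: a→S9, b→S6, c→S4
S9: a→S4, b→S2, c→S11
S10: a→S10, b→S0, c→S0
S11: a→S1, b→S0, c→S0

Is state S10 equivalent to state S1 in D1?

Yes

Reachable states from the start: {S0,S1,S2,S4,S5,S6,S7,S10,S11}. Unreachable: {S3,S8,S9} — drop them.
Initial partition by acceptance: {S0,S1,S2,S4,S5,S10,S11} | {S6,S7}.
Split {S0,S1,S2,S4,S5,S10,S11} by δ(·,a) → {S0,S1,S2,S4,S10,S11} and {S5}.
Split {S0,S1,S2,S4,S10,S11} by δ(·,a) → {S0,S1,S10,S11} and {S2,S4}.
Split {S0,S1,S10,S11} by δ(·,b) → {S1,S10,S11} and {S0}.
Refine {S6,S7} on symbol c: members go to different blocks, giving {S6} and {S7}.
No further refinement is possible. Final partition (6 blocks): {S1,S10,S11} | {S6} | {S5} | {S2,S4} | {S0} | {S7}.
S10 and S1 lie in the same block of the stable partition, so they are equivalent — no string distinguishes them.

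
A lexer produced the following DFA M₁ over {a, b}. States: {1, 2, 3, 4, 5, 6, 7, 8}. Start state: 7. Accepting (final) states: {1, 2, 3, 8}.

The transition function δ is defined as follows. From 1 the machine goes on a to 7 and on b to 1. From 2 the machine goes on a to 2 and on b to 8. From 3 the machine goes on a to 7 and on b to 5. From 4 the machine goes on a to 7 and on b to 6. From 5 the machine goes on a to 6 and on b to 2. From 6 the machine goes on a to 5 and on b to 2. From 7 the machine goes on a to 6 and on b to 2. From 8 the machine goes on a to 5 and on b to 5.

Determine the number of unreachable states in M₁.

3

Starting at 7 and following transitions, the reachable set is {2, 5, 6, 7, 8}. That leaves 1, 3, 4 unreachable — 3 in total.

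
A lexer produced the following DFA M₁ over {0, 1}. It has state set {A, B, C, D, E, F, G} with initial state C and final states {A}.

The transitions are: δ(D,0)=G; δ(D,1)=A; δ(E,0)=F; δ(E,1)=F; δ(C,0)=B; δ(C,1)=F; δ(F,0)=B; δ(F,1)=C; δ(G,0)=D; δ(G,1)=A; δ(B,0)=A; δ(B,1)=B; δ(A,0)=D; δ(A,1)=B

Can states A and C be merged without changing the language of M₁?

No

States {E} cannot be reached from the start state, so discard them.
Initial partition by acceptance: {A} | {B,C,D,F,G}.
Refine {B,C,D,F,G} on symbol 0: members go to different blocks, giving {C,D,F,G} and {B}.
Split {C,D,F,G} by δ(·,0) → {C,F} and {D,G}.
Stable partition: {A} | {C,F} | {B} | {D,G} — 4 equivalence classes.
A and C end up in different blocks, so they are distinguishable. For instance, the string 'ε' is accepted from only A.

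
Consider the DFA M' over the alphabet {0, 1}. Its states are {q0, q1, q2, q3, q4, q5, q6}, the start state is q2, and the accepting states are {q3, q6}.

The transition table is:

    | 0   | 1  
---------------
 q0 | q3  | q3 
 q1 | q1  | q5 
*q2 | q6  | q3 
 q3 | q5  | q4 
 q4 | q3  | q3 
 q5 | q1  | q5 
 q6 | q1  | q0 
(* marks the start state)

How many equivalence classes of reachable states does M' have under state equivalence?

Every state is reachable, so we keep all 7.
P0 = {q3,q6} | {q0,q1,q2,q4,q5}.
Split {q0,q1,q2,q4,q5} by δ(·,0) → {q0,q2,q4} and {q1,q5}.
Stable partition: {q3,q6} | {q0,q2,q4} | {q1,q5} — 3 equivalence classes.

3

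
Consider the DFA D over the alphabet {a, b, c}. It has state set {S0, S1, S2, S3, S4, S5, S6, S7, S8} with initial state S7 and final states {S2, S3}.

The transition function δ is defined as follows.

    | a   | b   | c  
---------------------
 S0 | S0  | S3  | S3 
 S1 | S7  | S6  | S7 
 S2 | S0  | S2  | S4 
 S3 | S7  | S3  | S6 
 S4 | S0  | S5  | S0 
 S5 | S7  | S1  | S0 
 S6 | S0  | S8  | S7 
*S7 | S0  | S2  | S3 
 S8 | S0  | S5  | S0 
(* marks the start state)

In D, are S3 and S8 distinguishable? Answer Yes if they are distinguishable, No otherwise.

All states are reachable from the start state.
Initial partition by acceptance: {S2,S3} | {S0,S1,S4,S5,S6,S7,S8}.
Refine {S0,S1,S4,S5,S6,S7,S8} on symbol b: members go to different blocks, giving {S1,S4,S5,S6,S8} and {S0,S7}.
No further refinement is possible. Final partition (3 blocks): {S2,S3} | {S1,S4,S5,S6,S8} | {S0,S7}.
S3 and S8 end up in different blocks, so they are distinguishable. For instance, the string 'ε' is accepted from only S3.

Yes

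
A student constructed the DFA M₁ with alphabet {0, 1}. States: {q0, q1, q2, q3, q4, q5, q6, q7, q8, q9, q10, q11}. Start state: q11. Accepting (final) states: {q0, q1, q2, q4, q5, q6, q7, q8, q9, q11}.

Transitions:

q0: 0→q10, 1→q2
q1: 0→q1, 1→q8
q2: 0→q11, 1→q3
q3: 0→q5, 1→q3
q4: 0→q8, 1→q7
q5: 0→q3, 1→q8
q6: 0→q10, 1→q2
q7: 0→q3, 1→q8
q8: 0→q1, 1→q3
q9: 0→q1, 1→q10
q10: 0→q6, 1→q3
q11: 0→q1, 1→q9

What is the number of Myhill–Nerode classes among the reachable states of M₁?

4

States {q0,q4,q7} cannot be reached from the start state, so discard them.
Start with accepting vs non-accepting: {q1,q2,q5,q6,q8,q9,q11} | {q3,q10}.
Refine {q1,q2,q5,q6,q8,q9,q11} on symbol 0: members go to different blocks, giving {q1,q2,q8,q9,q11} and {q5,q6}.
Refine {q1,q2,q8,q9,q11} on symbol 1: members go to different blocks, giving {q2,q8,q9} and {q1,q11}.
No further refinement is possible. Final partition (4 blocks): {q2,q8,q9} | {q3,q10} | {q5,q6} | {q1,q11}.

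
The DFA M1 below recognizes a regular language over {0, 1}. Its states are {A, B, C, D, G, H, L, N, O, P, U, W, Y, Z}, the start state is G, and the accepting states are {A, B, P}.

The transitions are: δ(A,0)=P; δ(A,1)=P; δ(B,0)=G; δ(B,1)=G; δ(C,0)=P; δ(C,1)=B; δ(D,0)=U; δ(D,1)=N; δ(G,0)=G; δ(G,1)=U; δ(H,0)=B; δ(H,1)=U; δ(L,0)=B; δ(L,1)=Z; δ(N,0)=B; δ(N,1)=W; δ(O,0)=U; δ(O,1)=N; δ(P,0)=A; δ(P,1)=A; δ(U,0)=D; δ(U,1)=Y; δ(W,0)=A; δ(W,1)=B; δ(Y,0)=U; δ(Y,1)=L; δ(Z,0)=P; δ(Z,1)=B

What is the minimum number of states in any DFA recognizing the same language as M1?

7

First remove the unreachable states {C,H,O}; 11 states remain.
P0 = {A,B,P} | {D,G,L,N,U,W,Y,Z}.
On input 0, block {A,B,P} splits into {A,P} and {B}.
Refine {D,G,L,N,U,W,Y,Z} on symbol 0: members go to different blocks, giving {D,G,U,Y} and {L,N} and {W,Z}.
Refine {D,G,U,Y} on symbol 1: members go to different blocks, giving {G,U} and {D,Y}.
Split {G,U} by δ(·,0) → {G} and {U}.
No further refinement is possible. Final partition (7 blocks): {A,P} | {G} | {B} | {L,N} | {W,Z} | {D,Y} | {U}.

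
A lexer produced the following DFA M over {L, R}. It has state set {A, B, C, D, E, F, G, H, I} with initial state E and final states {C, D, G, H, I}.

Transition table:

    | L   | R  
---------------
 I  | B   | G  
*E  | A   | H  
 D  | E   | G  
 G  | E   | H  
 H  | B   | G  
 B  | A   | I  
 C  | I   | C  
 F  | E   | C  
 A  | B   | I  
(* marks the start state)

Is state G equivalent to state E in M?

Reachable states from the start: {A,B,E,G,H,I}. Unreachable: {C,D,F} — drop them.
Start with accepting vs non-accepting: {G,H,I} | {A,B,E}.
The partition is now stable with 2 blocks: {G,H,I} | {A,B,E}.
G and E end up in different blocks, so they are distinguishable. For instance, the string 'ε' is accepted from only G.

No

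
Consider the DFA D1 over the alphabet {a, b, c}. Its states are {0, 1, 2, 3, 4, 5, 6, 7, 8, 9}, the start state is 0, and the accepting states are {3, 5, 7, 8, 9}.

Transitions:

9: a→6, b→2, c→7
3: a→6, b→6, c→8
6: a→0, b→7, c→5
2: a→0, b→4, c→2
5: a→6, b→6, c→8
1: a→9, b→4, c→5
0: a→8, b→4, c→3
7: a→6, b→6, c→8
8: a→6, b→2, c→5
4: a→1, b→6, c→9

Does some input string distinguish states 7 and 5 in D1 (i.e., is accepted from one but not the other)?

P0 = {3,5,7,8,9} | {0,1,2,4,6}.
Split {0,1,2,4,6} by δ(·,a) → {2,4,6} and {0,1}.
Refine {2,4,6} on symbol b: members go to different blocks, giving {2,4} and {6}.
On input b, block {3,5,7,8,9} splits into {3,5,7} and {8,9}.
On input b, block {2,4} splits into {2} and {4}.
The partition is now stable with 6 blocks: {3,5,7} | {2} | {0,1} | {6} | {8,9} | {4}.
7 and 5 lie in the same block of the stable partition, so they are equivalent — no string distinguishes them.

No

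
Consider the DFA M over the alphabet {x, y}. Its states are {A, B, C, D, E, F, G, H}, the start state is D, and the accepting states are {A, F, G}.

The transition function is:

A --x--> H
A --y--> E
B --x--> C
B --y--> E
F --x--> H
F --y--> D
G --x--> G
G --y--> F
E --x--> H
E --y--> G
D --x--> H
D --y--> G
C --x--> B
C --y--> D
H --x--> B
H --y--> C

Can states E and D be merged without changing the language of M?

First remove the unreachable states {A}; 7 states remain.
Initial partition by acceptance: {F,G} | {B,C,D,E,H}.
On input x, block {F,G} splits into {F} and {G}.
Split {B,C,D,E,H} by δ(·,y) → {B,C,H} and {D,E}.
Refine {B,C,H} on symbol y: members go to different blocks, giving {B,C} and {H}.
Stable partition: {F} | {B,C} | {G} | {D,E} | {H} — 5 equivalence classes.
E and D lie in the same block of the stable partition, so they are equivalent — no string distinguishes them.

Yes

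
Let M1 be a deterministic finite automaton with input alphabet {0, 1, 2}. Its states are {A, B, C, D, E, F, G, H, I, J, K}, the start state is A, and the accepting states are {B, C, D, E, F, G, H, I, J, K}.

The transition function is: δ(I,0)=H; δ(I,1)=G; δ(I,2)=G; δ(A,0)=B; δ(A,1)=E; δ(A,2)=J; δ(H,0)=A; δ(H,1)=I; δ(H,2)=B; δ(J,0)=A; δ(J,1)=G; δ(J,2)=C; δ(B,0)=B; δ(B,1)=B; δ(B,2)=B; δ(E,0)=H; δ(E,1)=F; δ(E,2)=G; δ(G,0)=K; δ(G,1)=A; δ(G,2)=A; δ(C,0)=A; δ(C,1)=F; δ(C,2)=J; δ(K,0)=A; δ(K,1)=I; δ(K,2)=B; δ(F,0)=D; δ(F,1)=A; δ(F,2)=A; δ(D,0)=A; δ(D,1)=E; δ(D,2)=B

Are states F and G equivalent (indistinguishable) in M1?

Every state is reachable, so we keep all 11.
Start with accepting vs non-accepting: {B,C,D,E,F,G,H,I,J,K} | {A}.
On input 0, block {B,C,D,E,F,G,H,I,J,K} splits into {B,E,F,G,I} and {C,D,H,J,K}.
Split {B,E,F,G,I} by δ(·,0) → {E,F,G,I} and {B}.
Split {E,F,G,I} by δ(·,1) → {E,I} and {F,G}.
Split {C,D,H,J,K} by δ(·,1) → {D,H,K} and {C,J}.
No further refinement is possible. Final partition (6 blocks): {E,I} | {A} | {D,H,K} | {B} | {F,G} | {C,J}.
F and G lie in the same block of the stable partition, so they are equivalent — no string distinguishes them.

Yes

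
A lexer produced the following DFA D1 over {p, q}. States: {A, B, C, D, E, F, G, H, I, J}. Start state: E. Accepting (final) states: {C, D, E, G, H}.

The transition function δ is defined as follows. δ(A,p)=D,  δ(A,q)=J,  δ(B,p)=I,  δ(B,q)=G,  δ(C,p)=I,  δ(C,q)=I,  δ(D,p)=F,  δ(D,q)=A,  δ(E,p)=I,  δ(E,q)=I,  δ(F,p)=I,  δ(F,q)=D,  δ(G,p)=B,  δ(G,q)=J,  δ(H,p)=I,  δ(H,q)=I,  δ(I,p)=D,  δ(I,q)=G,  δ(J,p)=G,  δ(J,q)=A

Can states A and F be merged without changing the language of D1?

Reachable states from the start: {A,B,D,E,F,G,I,J}. Unreachable: {C,H} — drop them.
Start with accepting vs non-accepting: {D,E,G} | {A,B,F,I,J}.
Split {A,B,F,I,J} by δ(·,p) → {A,I,J} and {B,F}.
Split {D,E,G} by δ(·,p) → {D,G} and {E}.
Refine {A,I,J} on symbol q: members go to different blocks, giving {A,J} and {I}.
The partition is now stable with 5 blocks: {D,G} | {A,J} | {B,F} | {E} | {I}.
A and F end up in different blocks, so they are distinguishable. For instance, the string 'p' is accepted from only A.

No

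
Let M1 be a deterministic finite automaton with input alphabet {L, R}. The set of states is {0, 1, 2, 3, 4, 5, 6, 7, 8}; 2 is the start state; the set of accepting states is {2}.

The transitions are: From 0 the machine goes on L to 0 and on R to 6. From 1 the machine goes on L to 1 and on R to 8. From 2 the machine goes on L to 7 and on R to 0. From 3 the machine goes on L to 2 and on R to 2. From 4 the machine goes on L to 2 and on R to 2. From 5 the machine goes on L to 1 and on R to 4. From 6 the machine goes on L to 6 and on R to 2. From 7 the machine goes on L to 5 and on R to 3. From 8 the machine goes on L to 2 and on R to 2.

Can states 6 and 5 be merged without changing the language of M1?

No

All states are reachable from the start state.
P0 = {2} | {0,1,3,4,5,6,7,8}.
Split {0,1,3,4,5,6,7,8} by δ(·,L) → {0,1,5,6,7} and {3,4,8}.
Split {0,1,5,6,7} by δ(·,R) → {1,5,7} and {0} and {6}.
Stable partition: {2} | {1,5,7} | {3,4,8} | {0} | {6} — 5 equivalence classes.
6 and 5 end up in different blocks, so they are distinguishable. For instance, the string 'R' is accepted from only 6.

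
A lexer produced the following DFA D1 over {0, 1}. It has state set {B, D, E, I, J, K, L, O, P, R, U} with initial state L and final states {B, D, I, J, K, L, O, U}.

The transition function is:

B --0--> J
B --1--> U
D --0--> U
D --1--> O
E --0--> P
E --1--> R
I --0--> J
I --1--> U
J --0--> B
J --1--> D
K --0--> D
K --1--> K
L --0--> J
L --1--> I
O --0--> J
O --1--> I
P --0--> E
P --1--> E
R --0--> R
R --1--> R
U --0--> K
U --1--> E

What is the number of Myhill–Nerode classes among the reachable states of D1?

P0 = {B,D,I,J,K,L,O,U} | {E,P,R}.
Refine {B,D,I,J,K,L,O,U} on symbol 1: members go to different blocks, giving {B,D,I,J,K,L,O} and {U}.
Split {B,D,I,J,K,L,O} by δ(·,0) → {B,I,J,K,L,O} and {D}.
Refine {B,I,J,K,L,O} on symbol 0: members go to different blocks, giving {B,I,J,L,O} and {K}.
Refine {B,I,J,L,O} on symbol 1: members go to different blocks, giving {L,O} and {B,I} and {J}.
The partition is now stable with 7 blocks: {L,O} | {E,P,R} | {U} | {D} | {K} | {B,I} | {J}.

7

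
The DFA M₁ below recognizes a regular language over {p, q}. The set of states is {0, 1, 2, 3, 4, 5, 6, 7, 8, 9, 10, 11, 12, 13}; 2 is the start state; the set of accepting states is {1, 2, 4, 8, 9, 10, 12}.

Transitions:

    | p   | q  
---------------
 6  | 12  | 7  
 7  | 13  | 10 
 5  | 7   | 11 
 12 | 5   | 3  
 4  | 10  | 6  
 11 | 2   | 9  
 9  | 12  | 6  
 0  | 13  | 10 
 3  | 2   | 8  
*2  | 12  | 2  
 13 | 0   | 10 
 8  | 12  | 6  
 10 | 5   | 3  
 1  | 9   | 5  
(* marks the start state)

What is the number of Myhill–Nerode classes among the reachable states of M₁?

First remove the unreachable states {1,4}; 12 states remain.
P0 = {2,8,9,10,12} | {0,3,5,6,7,11,13}.
Split {2,8,9,10,12} by δ(·,p) → {2,8,9} and {10,12}.
Refine {2,8,9} on symbol q: members go to different blocks, giving {8,9} and {2}.
Refine {0,3,5,6,7,11,13} on symbol p: members go to different blocks, giving {0,5,7,13} and {3,11} and {6}.
On input q, block {0,5,7,13} splits into {0,7,13} and {5}.
Stable partition: {8,9} | {0,7,13} | {10,12} | {2} | {3,11} | {6} | {5} — 7 equivalence classes.

7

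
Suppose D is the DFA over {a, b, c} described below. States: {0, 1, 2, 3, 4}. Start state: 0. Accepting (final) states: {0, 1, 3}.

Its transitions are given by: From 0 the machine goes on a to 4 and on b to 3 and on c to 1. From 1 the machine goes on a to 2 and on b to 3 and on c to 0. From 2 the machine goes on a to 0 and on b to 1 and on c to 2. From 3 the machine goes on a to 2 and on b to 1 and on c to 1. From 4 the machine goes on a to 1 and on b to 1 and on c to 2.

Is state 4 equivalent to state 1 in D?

Every state is reachable, so we keep all 5.
Start with accepting vs non-accepting: {0,1,3} | {2,4}.
No further refinement is possible. Final partition (2 blocks): {0,1,3} | {2,4}.
4 and 1 end up in different blocks, so they are distinguishable. For instance, the string 'ε' is accepted from only 1.

No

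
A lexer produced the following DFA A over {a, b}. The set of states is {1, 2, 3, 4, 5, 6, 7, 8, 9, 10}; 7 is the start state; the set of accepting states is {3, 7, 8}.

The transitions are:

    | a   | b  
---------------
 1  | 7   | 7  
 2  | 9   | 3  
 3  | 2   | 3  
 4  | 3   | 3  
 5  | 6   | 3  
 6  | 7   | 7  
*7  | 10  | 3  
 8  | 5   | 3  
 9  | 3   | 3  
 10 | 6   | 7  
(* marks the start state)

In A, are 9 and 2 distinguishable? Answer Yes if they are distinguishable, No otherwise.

States {1,4,5,8} cannot be reached from the start state, so discard them.
P0 = {3,7} | {2,6,9,10}.
Refine {2,6,9,10} on symbol a: members go to different blocks, giving {2,10} and {6,9}.
No further refinement is possible. Final partition (3 blocks): {3,7} | {2,10} | {6,9}.
9 and 2 end up in different blocks, so they are distinguishable. For instance, the string 'a' is accepted from only 9.

Yes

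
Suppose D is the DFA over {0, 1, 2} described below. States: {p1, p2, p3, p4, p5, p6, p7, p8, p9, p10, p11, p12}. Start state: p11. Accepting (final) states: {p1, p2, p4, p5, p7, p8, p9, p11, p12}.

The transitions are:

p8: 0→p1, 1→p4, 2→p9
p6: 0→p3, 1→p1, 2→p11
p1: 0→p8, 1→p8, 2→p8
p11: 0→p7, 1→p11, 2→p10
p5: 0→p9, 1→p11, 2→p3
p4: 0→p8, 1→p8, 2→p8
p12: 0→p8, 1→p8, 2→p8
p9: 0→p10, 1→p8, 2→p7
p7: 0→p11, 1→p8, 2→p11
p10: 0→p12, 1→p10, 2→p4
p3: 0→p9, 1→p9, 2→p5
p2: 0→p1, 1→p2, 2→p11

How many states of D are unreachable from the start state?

Starting at p11 and following transitions, the reachable set is {p1, p4, p7, p8, p9, p10, p11, p12}. That leaves p2, p3, p5, p6 unreachable — 4 in total.

4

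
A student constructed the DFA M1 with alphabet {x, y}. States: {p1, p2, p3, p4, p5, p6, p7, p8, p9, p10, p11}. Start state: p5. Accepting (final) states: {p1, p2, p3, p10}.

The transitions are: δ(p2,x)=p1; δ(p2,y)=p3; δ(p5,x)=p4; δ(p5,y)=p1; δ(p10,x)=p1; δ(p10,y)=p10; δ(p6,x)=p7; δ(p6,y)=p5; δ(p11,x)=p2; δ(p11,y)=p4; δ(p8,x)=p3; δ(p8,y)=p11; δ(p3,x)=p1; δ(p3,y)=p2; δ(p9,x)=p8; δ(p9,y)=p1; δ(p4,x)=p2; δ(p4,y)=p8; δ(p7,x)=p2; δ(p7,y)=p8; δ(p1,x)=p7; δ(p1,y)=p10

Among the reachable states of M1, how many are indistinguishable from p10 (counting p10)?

Reachable states from the start: {p1,p2,p3,p4,p5,p7,p8,p10,p11}. Unreachable: {p6,p9} — drop them.
Initial partition by acceptance: {p1,p2,p3,p10} | {p4,p5,p7,p8,p11}.
Refine {p1,p2,p3,p10} on symbol x: members go to different blocks, giving {p2,p3,p10} and {p1}.
Refine {p4,p5,p7,p8,p11} on symbol x: members go to different blocks, giving {p4,p7,p8,p11} and {p5}.
The partition is now stable with 4 blocks: {p2,p3,p10} | {p4,p7,p8,p11} | {p1} | {p5}.
State p10 belongs to the block {p2,p3,p10}, which has 3 states.

3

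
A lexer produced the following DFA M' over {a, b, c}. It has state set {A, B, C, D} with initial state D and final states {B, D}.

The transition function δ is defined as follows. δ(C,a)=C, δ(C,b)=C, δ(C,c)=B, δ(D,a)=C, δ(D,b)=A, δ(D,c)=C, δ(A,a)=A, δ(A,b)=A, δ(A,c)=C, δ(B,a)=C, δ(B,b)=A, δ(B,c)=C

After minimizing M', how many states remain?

3

Every state is reachable, so we keep all 4.
Initial partition by acceptance: {B,D} | {A,C}.
On input c, block {A,C} splits into {A} and {C}.
Stable partition: {B,D} | {A} | {C} — 3 equivalence classes.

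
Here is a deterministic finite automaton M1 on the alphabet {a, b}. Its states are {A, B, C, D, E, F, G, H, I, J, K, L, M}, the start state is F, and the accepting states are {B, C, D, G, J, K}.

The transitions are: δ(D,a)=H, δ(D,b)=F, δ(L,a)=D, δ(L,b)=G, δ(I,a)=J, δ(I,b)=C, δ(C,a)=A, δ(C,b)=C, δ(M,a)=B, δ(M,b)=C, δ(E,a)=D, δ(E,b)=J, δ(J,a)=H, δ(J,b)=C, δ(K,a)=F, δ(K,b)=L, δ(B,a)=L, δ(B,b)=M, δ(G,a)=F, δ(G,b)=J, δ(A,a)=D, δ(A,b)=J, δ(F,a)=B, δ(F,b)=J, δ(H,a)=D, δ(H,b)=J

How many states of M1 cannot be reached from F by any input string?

Starting at F and following transitions, the reachable set is {A, B, C, D, F, G, H, J, L, M}. That leaves E, I, K unreachable — 3 in total.

3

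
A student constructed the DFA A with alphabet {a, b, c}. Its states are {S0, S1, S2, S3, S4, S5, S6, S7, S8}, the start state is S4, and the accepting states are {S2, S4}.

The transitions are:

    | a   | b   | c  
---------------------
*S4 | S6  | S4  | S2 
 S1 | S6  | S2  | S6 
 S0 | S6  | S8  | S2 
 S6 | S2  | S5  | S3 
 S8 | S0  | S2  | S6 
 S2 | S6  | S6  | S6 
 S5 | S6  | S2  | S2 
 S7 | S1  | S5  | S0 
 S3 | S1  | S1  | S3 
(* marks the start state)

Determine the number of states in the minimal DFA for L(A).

6

States {S0,S7,S8} cannot be reached from the start state, so discard them.
Start with accepting vs non-accepting: {S2,S4} | {S1,S3,S5,S6}.
On input b, block {S2,S4} splits into {S2} and {S4}.
On input a, block {S1,S3,S5,S6} splits into {S1,S3,S5} and {S6}.
Split {S1,S3,S5} by δ(·,a) → {S1,S5} and {S3}.
Refine {S1,S5} on symbol c: members go to different blocks, giving {S1} and {S5}.
No further refinement is possible. Final partition (6 blocks): {S2} | {S1} | {S4} | {S6} | {S3} | {S5}.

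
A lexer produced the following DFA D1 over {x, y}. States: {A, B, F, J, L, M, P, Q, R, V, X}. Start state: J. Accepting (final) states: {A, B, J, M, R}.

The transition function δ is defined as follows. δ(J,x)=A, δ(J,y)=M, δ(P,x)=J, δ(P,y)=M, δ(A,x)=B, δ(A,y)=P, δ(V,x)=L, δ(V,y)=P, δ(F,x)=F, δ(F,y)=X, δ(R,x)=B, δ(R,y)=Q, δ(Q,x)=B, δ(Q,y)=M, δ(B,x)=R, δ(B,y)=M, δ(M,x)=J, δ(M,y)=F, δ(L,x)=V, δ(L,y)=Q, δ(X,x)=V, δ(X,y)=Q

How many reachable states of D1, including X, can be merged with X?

P0 = {A,B,J,M,R} | {F,L,P,Q,V,X}.
Split {A,B,J,M,R} by δ(·,y) → {A,M,R} and {B,J}.
Split {F,L,P,Q,V,X} by δ(·,x) → {F,L,V,X} and {P,Q}.
Split {A,M,R} by δ(·,y) → {A,R} and {M}.
On input y, block {F,L,V,X} splits into {L,V,X} and {F}.
Stable partition: {A,R} | {L,V,X} | {B,J} | {P,Q} | {M} | {F} — 6 equivalence classes.
State X belongs to the block {L,V,X}, which has 3 states.

3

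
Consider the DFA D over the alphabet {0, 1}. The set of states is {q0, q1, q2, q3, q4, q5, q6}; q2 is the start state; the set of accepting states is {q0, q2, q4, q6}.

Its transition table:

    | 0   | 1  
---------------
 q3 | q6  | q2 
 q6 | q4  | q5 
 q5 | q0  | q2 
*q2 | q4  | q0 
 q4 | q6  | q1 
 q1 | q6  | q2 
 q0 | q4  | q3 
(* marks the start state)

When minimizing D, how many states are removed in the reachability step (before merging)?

A breadth-first search from the start state visits every state.

0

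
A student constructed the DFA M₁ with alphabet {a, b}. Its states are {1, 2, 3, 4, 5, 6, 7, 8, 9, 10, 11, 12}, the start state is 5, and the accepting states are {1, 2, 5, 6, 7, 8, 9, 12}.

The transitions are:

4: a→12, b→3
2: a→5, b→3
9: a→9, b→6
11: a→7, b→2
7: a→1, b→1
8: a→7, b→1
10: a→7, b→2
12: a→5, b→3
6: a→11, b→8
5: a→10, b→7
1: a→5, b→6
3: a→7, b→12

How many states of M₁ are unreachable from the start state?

2

BFS from 5 reaches {1, 2, 3, 5, 6, 7, 8, 10, 11, 12}; the 2 state(s) 4, 9 are never visited.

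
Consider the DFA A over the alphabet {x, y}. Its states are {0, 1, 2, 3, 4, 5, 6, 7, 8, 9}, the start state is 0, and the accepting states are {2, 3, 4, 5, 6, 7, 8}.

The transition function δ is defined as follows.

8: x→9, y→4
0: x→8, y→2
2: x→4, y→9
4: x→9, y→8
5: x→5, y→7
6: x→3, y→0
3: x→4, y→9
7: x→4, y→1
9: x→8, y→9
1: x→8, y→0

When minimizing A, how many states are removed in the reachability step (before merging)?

5

No path from 0 leads to 1, 3, 5, 6, 7; the other 5 states are all reachable.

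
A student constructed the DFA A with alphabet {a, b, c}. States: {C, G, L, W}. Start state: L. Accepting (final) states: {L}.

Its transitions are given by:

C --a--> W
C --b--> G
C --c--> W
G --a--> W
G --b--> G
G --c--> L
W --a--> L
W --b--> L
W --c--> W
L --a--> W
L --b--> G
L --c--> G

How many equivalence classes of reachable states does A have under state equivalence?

3

States {C} cannot be reached from the start state, so discard them.
Initial partition by acceptance: {L} | {G,W}.
On input a, block {G,W} splits into {W} and {G}.
Stable partition: {L} | {W} | {G} — 3 equivalence classes.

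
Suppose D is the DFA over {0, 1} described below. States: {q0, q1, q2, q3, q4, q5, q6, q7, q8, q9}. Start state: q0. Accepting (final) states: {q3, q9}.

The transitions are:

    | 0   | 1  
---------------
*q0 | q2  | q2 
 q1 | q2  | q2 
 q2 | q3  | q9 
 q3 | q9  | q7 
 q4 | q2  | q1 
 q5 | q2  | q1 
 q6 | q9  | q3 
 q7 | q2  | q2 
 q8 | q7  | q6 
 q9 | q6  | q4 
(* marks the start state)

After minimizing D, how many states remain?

6

States {q5,q8} cannot be reached from the start state, so discard them.
P0 = {q3,q9} | {q0,q1,q2,q4,q6,q7}.
Refine {q3,q9} on symbol 0: members go to different blocks, giving {q3} and {q9}.
Refine {q0,q1,q2,q4,q6,q7} on symbol 0: members go to different blocks, giving {q0,q1,q4,q7} and {q2} and {q6}.
Split {q0,q1,q4,q7} by δ(·,1) → {q0,q1,q7} and {q4}.
Stable partition: {q3} | {q0,q1,q7} | {q9} | {q2} | {q6} | {q4} — 6 equivalence classes.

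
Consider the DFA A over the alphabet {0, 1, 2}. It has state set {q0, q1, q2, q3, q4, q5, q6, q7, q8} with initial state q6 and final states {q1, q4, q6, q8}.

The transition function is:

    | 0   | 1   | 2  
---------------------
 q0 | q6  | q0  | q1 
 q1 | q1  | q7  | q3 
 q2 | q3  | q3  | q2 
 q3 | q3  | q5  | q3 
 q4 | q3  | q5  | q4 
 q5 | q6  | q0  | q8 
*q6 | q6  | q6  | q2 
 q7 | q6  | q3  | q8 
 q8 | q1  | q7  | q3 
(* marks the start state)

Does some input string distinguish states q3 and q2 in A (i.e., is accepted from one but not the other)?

States {q4} cannot be reached from the start state, so discard them.
Start with accepting vs non-accepting: {q1,q6,q8} | {q0,q2,q3,q5,q7}.
Split {q1,q6,q8} by δ(·,1) → {q1,q8} and {q6}.
Split {q0,q2,q3,q5,q7} by δ(·,0) → {q0,q5,q7} and {q2,q3}.
Refine {q0,q5,q7} on symbol 1: members go to different blocks, giving {q0,q5} and {q7}.
On input 1, block {q2,q3} splits into {q2} and {q3}.
No further refinement is possible. Final partition (6 blocks): {q1,q8} | {q0,q5} | {q6} | {q2} | {q7} | {q3}.
q3 and q2 end up in different blocks, so they are distinguishable. For instance, the string '10' is accepted from only q3.

Yes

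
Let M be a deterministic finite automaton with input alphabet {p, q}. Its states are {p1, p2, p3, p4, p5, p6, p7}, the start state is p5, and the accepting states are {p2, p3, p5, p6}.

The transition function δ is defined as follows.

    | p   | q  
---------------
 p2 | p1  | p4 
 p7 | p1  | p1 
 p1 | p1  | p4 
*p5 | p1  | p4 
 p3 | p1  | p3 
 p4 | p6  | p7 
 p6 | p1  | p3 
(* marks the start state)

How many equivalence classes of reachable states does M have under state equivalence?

5

First remove the unreachable states {p2}; 6 states remain.
Initial partition by acceptance: {p3,p5,p6} | {p1,p4,p7}.
Refine {p3,p5,p6} on symbol q: members go to different blocks, giving {p3,p6} and {p5}.
Split {p1,p4,p7} by δ(·,p) → {p1,p7} and {p4}.
On input q, block {p1,p7} splits into {p1} and {p7}.
No further refinement is possible. Final partition (5 blocks): {p3,p6} | {p1} | {p5} | {p4} | {p7}.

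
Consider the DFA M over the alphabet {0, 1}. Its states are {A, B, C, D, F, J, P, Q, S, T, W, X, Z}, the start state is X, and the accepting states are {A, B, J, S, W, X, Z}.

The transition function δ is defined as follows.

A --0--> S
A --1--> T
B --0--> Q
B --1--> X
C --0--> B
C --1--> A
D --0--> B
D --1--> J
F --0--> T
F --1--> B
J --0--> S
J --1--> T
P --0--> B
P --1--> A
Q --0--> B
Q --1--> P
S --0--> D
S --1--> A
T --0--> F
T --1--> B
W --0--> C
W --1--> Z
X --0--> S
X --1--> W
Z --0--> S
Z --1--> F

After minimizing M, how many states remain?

Start with accepting vs non-accepting: {A,B,J,S,W,X,Z} | {C,D,F,P,Q,T}.
Split {A,B,J,S,W,X,Z} by δ(·,0) → {A,J,X,Z} and {B,S,W}.
Refine {A,J,X,Z} on symbol 1: members go to different blocks, giving {A,J,Z} and {X}.
Refine {C,D,F,P,Q,T} on symbol 0: members go to different blocks, giving {C,D,P,Q} and {F,T}.
On input 1, block {C,D,P,Q} splits into {C,D,P} and {Q}.
On input 0, block {B,S,W} splits into {S,W} and {B}.
Stable partition: {A,J,Z} | {C,D,P} | {S,W} | {X} | {F,T} | {Q} | {B} — 7 equivalence classes.

7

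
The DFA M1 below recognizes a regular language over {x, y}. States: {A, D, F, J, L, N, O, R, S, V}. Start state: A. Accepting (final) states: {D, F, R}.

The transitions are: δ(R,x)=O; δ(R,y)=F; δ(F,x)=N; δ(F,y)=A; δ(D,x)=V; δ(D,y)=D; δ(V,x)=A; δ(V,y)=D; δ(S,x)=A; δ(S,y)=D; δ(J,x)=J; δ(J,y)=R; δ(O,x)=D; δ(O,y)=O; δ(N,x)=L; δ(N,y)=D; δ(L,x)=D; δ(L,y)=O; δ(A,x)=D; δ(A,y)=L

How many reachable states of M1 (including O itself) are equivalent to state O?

Reachable states from the start: {A,D,L,O,V}. Unreachable: {F,J,N,R,S} — drop them.
P0 = {D} | {A,L,O,V}.
On input x, block {A,L,O,V} splits into {A,L,O} and {V}.
The partition is now stable with 3 blocks: {D} | {A,L,O} | {V}.
The equivalence class containing O is {A,L,O}, of size 3.

3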